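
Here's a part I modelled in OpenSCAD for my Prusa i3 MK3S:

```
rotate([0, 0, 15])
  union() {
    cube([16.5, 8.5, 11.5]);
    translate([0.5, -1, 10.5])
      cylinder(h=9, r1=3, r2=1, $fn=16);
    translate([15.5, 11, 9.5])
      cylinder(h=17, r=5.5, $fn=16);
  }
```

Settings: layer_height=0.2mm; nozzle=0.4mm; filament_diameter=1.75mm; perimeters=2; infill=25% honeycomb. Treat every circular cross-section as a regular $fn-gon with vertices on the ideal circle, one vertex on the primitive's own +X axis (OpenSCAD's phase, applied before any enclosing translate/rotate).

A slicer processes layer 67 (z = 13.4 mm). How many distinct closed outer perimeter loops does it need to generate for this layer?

2

At z = 13.4 mm: the cube is not intersected at this z (z outside [0, 11.5]); the cone at (0.5, -1) contributes a regular 16-gon of circumradius 2.356 (interpolated between r1=3 and r2=1 at t=0.322); the r=5.5 cylinder at (15.5, 11) gives a regular 16-gon of circumradius 5.5 (constant along its height); Taking the union: the 2 present regions are separate (no shared area or edge), so areas and boundary lengths simply add and each stays a separate island — 2 connected regions; (whole slice rotated 15° about Z — lengths, areas and connectivity unchanged). The result has 2 disconnected regions.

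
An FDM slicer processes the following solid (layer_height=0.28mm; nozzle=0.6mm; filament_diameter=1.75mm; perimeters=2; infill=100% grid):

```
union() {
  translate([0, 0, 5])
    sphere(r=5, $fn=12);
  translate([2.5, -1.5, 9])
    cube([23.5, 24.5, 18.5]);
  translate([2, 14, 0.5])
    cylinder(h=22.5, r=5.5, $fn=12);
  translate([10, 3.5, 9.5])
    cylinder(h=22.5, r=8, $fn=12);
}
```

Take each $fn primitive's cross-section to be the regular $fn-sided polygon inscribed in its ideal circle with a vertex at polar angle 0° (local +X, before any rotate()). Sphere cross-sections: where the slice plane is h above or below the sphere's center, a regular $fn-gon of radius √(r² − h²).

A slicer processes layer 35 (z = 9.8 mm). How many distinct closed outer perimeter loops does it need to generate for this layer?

At z = 9.8 mm: the r=5 sphere slices to a regular 12-gon of circumradius 1.400 (√(r²−h²) with h=4.8 from center); the cube at (2.5, -1.5) is present — its section is the full 23.5×24.5 rectangle; the r=5.5 cylinder at (2, 14) gives a regular 12-gon of circumradius 5.5 (constant along its height); the cylinder at (10, 3.5): section is a regular 12-gon, circumradius r=8; Merging all regions: the regions partially overlap (shared area 207.58 mm²), so overlapping operands fuse into one piece — 2 connected regions. The result has 2 disconnected regions.

2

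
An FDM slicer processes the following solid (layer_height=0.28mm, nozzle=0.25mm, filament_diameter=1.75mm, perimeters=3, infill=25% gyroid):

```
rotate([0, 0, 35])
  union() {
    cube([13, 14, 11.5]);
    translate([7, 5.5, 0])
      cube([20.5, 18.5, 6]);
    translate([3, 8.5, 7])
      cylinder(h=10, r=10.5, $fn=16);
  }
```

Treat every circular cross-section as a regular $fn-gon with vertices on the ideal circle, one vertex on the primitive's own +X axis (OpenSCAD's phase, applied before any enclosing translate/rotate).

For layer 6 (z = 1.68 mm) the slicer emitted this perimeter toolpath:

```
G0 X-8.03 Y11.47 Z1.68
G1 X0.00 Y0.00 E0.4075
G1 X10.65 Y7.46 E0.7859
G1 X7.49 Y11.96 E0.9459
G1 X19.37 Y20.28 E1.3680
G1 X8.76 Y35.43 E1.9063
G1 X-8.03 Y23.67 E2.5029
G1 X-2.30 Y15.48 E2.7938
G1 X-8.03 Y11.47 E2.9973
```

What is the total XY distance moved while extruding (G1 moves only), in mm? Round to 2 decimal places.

Sum the Euclidean lengths of each G1 segment: total = 102.99 mm.

102.99 mm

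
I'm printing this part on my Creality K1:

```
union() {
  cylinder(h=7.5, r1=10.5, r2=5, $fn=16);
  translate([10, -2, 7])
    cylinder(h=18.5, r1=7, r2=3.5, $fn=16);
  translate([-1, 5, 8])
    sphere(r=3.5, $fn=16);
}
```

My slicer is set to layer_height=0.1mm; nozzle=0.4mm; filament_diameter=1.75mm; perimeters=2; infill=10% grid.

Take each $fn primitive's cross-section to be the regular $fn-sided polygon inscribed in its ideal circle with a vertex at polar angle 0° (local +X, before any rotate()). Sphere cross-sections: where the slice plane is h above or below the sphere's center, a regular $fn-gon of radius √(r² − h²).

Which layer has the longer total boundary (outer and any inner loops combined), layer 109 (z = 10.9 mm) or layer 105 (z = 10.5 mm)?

Layer 109 (z = 10.9): the cone is absent (z outside [0, 7.5]); the cone at (10, -2): at t=0.211 of its height the radius interpolates to r₁+(r₂−r₁)t = 6.262, giving a regular 16-gon of that circumradius (perimeter = 2·16·6.262·sin(180°/16) = 39.09 mm); the r=3.5 sphere at (-1, 5) slices to a regular 16-gon of circumradius 1.960 (√(r²−h²) with h=2.9 from center) (perimeter = 2·16·1.960·sin(180°/16) = 12.23 mm); Taking the union: the 2 present regions are separate (no shared area or edge), so areas and boundary lengths simply add and each stays a separate island — boundary = 51.33 mm. So its perimeter = 51.33 mm. Layer 105 (z = 10.5): the cone is not intersected at this z (z outside [0, 7.5]); the cone at (10, -2) (r1=7→r2=3.5) has section circumradius 6.338 here — a regular 16-gon (perimeter = 2·16·6.338·sin(180°/16) = 39.57 mm); the r=3.5 sphere at (-1, 5) slices to a regular 16-gon of circumradius 2.449 (√(r²−h²) with h=2.5 from center) (perimeter = 2·16·2.449·sin(180°/16) = 15.29 mm); Taking the union: the 2 present regions are separate (no shared area or edge), so areas and boundary lengths simply add and each stays a separate island — boundary = 54.86 mm. So its perimeter = 54.86 mm. Layer 105 is larger (54.86 vs 51.33 mm).

layer 105 (z = 10.5 mm)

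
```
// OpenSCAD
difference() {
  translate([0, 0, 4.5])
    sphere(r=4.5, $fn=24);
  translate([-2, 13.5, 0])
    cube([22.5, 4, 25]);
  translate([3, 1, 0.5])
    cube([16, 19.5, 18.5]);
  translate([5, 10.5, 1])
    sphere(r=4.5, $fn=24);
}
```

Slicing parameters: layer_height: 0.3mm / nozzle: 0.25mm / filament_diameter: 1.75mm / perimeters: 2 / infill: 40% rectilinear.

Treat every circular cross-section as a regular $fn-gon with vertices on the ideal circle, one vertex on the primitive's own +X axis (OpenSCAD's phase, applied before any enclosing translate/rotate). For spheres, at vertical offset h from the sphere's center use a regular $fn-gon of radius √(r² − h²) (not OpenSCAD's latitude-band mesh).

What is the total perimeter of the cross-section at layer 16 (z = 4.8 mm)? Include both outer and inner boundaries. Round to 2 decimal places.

29.07 mm

At z = 4.8 mm: the r=4.5 sphere contributes a regular 24-gon of circumradius √(4.5²−0.3²) = 4.490 (perimeter = 2·24·4.490·sin(180°/24) = 28.13 mm); the 22.5×4 cube at (-2, 13.5) contributes its full rectangle (perimeter 53.00 mm); the cube at (3, 1) is present — its section is the full 16×19.5 rectangle (perimeter 71.00 mm); the r=4.5 sphere at (5, 10.5) contributes a regular 24-gon of circumradius √(4.5²−3.8²) = 2.410 (perimeter = 2·24·2.410·sin(180°/24) = 15.10 mm); Taking the first minus the rest: starting from the r=4.5 sphere, the 22.5×4 cube at (-2, 13.5) misses the remaining region (no effect); the 16×19.5 cube at (3, 1) partially overlaps it — only the 1.93 mm² overlap (of its 312.00 mm²) is removed, clipping the outline; the r=4.5 sphere at (5, 10.5) misses the remaining region (no effect) — boundary = 29.07 mm. Overall, the cross-section is a single solid region. Total boundary length (outer) = 29.07 mm.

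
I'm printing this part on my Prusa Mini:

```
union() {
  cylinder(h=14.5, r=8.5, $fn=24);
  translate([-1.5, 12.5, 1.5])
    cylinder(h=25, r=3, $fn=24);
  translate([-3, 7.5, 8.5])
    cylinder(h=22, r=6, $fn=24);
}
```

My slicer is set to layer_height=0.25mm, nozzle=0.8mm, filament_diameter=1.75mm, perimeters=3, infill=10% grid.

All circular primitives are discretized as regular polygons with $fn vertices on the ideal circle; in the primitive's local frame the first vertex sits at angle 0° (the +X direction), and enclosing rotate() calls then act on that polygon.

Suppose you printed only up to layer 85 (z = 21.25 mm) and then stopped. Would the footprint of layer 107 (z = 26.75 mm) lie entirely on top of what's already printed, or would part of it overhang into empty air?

Compare the two slices. At z = 21.25: the cylinder is not intersected at this z (z outside [0, 14.5]); the cylinder at (-1.5, 12.5): section is a regular 24-gon, circumradius r=3 (area = (24/2)·3.000²·sin(360°/24) = 27.95 mm²); the cylinder at (-3, 7.5): section is a regular 24-gon, circumradius r=6 (area = (24/2)·6.000²·sin(360°/24) = 111.81 mm²); Merging all regions: the regions partially overlap — summed areas 139.76 mm² minus the doubly-counted overlap 16.88 mm² gives 122.88 mm² — area = 122.88 mm². At z = 26.75: the cylinder is not intersected at this z (z outside [0, 14.5]); the cylinder at (-1.5, 12.5) is absent (z outside [1.5, 26.5]); the r=6 cylinder at (-3, 7.5) gives a regular 24-gon of circumradius 6 (constant along its height) (area = (24/2)·6.000²·sin(360°/24) = 111.81 mm²); Combining (union): only the r=6 cylinder at (-3, 7.5) is present, so the union is just that shape — area = 111.81 mm². Checking containment: the cross-section at z = 26.75 is a subset of the cross-section at z = 21.25.

entirely on top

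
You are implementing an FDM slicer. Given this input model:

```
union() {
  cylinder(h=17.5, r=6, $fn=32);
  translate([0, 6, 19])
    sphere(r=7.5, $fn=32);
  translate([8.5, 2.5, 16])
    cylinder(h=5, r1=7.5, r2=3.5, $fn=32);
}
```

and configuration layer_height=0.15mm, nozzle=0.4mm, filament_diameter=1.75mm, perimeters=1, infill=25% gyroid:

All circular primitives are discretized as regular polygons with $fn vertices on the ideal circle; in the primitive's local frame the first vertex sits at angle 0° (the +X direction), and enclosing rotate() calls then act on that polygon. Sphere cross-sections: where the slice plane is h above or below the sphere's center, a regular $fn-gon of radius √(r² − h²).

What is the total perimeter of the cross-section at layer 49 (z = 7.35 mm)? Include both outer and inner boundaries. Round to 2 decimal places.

37.64 mm

At z = 7.35 mm: the r=6 cylinder contributes a regular 32-gon of circumradius 6 (perimeter = 2·32·6.000·sin(180°/32) = 37.64 mm); the sphere at (0, 6) is absent (|z−center|=11.650 > r=7.5); the cone at (8.5, 2.5) is not intersected at this z (z outside [16, 21]); Merging all regions: only the r=6 cylinder is present, so the union is just that shape — boundary = 37.64 mm. Overall, the cross-section is a single solid region. Total boundary length (outer) = 37.64 mm.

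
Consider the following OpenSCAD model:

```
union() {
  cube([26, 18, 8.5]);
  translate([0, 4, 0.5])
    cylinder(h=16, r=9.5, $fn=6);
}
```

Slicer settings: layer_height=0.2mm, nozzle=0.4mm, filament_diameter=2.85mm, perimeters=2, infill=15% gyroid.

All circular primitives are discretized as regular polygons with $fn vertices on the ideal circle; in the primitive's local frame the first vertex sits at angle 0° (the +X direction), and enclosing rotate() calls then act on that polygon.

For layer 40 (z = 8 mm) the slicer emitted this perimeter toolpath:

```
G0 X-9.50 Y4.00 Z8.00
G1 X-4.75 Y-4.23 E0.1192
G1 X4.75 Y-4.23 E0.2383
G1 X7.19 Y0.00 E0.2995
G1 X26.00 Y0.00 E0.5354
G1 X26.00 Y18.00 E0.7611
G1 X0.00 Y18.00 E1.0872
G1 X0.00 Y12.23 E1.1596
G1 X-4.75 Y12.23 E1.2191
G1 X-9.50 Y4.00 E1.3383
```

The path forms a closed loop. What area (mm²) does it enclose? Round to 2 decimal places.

Apply the shoelace formula to the sequence of (X, Y) vertices; enclosed area = 610.53 mm².

610.53 mm²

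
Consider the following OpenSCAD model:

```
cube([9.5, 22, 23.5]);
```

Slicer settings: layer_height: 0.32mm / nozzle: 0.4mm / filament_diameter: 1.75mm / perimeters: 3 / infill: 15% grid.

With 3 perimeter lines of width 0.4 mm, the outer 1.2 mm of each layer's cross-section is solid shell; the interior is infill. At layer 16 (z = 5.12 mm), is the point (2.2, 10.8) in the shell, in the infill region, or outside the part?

infill

At z = 5.12 mm: the cube (footprint 9.5×22) is included at this height. Overall, the cross-section is a single solid region. The nearest boundary edge runs (0.00, 22.00)→(0.00, 0.00); distance from the point to it = 2.20 mm. The point is inside the cross-section and 2.20 mm from the nearest boundary — more than the 1.2 mm shell width (3 × 0.4), so it's in the infill interior.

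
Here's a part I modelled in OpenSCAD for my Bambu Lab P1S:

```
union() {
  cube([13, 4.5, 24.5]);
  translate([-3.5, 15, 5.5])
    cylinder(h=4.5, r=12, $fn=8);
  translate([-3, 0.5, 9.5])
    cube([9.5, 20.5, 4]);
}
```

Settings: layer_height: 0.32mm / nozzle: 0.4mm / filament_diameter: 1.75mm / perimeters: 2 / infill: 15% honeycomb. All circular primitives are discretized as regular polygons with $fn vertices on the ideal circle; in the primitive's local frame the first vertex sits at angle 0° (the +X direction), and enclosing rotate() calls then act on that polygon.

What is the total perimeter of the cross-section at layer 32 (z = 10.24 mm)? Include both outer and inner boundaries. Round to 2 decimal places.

74.00 mm

At z = 10.24 mm: the cube (footprint 13×4.5) is included at this height (perimeter 35.00 mm); the cylinder at (-3.5, 15) is not intersected at this z (z outside [5.5, 10]); the 9.5×20.5 cube at (-3, 0.5) contributes its full rectangle (perimeter 60.00 mm); Merging all regions: the regions partially overlap (shared area 26.00 mm²), so the edge portions inside another operand are dropped and the merged outline is re-measured after clipping — boundary = 74.00 mm. Overall, the cross-section is a single solid region. Total boundary length (outer) = 74.00 mm.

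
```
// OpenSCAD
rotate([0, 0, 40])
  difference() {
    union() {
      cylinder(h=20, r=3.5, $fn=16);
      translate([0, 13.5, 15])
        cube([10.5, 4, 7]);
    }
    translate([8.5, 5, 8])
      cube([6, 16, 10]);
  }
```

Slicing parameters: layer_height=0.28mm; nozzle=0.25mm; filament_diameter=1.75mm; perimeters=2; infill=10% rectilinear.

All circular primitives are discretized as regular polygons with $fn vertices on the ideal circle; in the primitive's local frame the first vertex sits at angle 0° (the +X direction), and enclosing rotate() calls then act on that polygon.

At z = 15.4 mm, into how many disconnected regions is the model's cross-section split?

2

At z = 15.4 mm: the r=3.5 cylinder contributes a regular 16-gon of circumradius 3.5; the cube at (0, 13.5) (footprint 10.5×4) is included at this height; Combining (union): the 2 present regions are separate (no shared area or edge), so areas and boundary lengths simply add and each stays a separate island — 2 connected regions; the cube at (8.5, 5) is present — its section is the full 6×16 rectangle; After the difference (first − rest): starting from that combined region, the 6×16 cube at (8.5, 5) partially overlaps it — only the 8.00 mm² overlap (of its 96.00 mm²) is removed, clipping the outline — 2 connected regions; (rotated 40° about Z; rotation is an isometry so areas/perimeters/island counts are preserved). The result has 2 disconnected regions.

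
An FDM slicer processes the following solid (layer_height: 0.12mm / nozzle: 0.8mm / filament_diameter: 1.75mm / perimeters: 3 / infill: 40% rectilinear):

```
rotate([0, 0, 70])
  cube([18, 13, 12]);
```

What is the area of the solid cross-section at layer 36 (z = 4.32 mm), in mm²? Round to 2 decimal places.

234.00 mm²

At z = 4.32 mm: the cube (footprint 18×13) is included at this height (area 234.00 mm²); (whole slice rotated 70° about Z — lengths, areas and connectivity unchanged). Overall, the cross-section is a single solid region. Net area = 234.00 mm².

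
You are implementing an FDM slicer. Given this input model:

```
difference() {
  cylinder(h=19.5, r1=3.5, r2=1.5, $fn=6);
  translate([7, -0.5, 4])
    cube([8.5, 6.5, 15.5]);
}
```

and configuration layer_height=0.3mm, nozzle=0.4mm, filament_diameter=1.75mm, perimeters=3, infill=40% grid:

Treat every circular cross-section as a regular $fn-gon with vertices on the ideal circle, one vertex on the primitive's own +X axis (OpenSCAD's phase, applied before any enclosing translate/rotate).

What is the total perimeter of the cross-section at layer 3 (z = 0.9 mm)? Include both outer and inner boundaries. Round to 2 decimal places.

At z = 0.9 mm: the cone contributes a regular 6-gon of circumradius 3.408 (interpolated between r1=3.5 and r2=1.5 at t=0.046) (perimeter = 2·6·3.408·sin(180°/6) = 20.45 mm); the cube at (7, -0.5) is absent (z outside [4, 19.5]); Taking the first minus the rest: none of the subtracted shapes is present at this height, so the cone is unchanged — boundary = 20.45 mm. Overall, the cross-section is a single solid region. Total boundary length (outer) = 20.45 mm.

20.45 mm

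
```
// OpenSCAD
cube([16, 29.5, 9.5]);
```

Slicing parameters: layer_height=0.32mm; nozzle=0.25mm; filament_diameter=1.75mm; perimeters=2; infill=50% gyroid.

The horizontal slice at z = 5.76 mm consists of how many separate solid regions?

1

At z = 5.76 mm: the 16×29.5 cube contributes its full rectangle. The result has 1 disconnected region.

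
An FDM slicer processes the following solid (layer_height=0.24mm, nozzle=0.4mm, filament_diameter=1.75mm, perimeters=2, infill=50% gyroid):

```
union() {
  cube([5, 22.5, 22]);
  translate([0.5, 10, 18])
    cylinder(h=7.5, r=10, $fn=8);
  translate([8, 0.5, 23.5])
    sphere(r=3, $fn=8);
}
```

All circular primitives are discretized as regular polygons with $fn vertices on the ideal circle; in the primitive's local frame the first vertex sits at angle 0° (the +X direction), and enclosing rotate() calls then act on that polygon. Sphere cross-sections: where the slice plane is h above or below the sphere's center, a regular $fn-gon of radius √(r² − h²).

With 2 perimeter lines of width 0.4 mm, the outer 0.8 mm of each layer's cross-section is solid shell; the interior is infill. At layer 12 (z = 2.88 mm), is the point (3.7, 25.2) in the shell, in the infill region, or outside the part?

At z = 2.88 mm: the cube is present — its section is the full 5×22.5 rectangle; the cylinder at (0.5, 10) is not intersected at this z (z outside [18, 25.5]); the sphere at (8, 0.5) is absent (|z−center|=20.620 > r=3); Combining (union): only the 5×22.5 cube is present, so the union is just that shape — 1 connected region. Overall, the cross-section is a single solid region. The nearest boundary edge runs (5.00, 22.50)→(0.00, 22.50); distance from the point to it = 2.70 mm. The point is not inside any of the regions above, so it lies outside the cross-section (2.70 mm from the nearest boundary).

outside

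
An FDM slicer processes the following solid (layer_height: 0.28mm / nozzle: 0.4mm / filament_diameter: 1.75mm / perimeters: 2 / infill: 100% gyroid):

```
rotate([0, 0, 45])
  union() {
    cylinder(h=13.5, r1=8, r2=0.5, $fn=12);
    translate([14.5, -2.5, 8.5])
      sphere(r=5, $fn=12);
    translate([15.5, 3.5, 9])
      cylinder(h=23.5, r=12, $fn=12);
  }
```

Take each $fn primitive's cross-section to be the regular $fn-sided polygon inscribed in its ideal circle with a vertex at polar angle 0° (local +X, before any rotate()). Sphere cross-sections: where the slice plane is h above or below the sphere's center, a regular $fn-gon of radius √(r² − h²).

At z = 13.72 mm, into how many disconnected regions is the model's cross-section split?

At z = 13.72 mm: the cone is absent (z outside [0, 13.5]); the sphere at (14.5, -2.5) is absent (|z−center|=5.220 > r=5); the r=12 cylinder at (15.5, 3.5) contributes a regular 12-gon of circumradius 12; Taking the union: only the r=12 cylinder at (15.5, 3.5) is present, so the union is just that shape — 1 connected region; (rotated 45° about Z; rotation is an isometry so areas/perimeters/island counts are preserved). The result has 1 disconnected region.

1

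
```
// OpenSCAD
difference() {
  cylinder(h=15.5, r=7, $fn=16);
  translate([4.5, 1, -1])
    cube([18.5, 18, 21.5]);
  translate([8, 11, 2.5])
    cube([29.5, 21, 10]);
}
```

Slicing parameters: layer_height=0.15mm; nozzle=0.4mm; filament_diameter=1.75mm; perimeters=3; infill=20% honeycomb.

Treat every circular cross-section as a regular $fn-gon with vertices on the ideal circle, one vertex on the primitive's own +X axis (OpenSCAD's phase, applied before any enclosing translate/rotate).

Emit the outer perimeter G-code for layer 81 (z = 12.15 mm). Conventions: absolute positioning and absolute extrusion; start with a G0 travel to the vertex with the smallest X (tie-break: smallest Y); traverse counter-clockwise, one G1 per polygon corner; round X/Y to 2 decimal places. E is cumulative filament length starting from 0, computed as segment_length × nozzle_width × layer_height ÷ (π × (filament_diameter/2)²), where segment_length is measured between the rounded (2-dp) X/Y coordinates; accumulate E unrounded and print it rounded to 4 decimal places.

At z = 12.15 mm: the cylinder: section is a regular 16-gon, circumradius r=7; the cube at (4.5, 1) (footprint 18.5×18) is included at this height; the cube at (8, 11) (footprint 29.5×21) is included at this height; After the difference (first − rest): starting from the r=7 cylinder, the 18.5×18 cube at (4.5, 1) partially overlaps it — only the 6.39 mm² overlap (of its 333.00 mm²) is removed, clipping the outline; the 29.5×21 cube at (8, 11) misses the remaining region (no effect) — 1 connected region. The outline is a single polygon with 17 vertices. Extrusion per mm of travel: 0.4 × 0.15 / (π × 0.875²) = 0.024945. Accumulating E over each segment gives final E = 1.1294.

G0 X-7.00 Y0.00 Z12.15
G1 X-6.47 Y-2.68 E0.0681
G1 X-4.95 Y-4.95 E0.1363
G1 X-2.68 Y-6.47 E0.2044
G1 X0.00 Y-7.00 E0.2726
G1 X2.68 Y-6.47 E0.3407
G1 X4.95 Y-4.95 E0.4089
G1 X6.47 Y-2.68 E0.4770
G1 X7.00 Y0.00 E0.5452
G1 X6.80 Y1.00 E0.5706
G1 X4.50 Y1.00 E0.6280
G1 X4.50 Y5.25 E0.7340
G1 X2.68 Y6.47 E0.7887
G1 X0.00 Y7.00 E0.8568
G1 X-2.68 Y6.47 E0.9250
G1 X-4.95 Y4.95 E0.9931
G1 X-6.47 Y2.68 E1.0613
G1 X-7.00 Y0.00 E1.1294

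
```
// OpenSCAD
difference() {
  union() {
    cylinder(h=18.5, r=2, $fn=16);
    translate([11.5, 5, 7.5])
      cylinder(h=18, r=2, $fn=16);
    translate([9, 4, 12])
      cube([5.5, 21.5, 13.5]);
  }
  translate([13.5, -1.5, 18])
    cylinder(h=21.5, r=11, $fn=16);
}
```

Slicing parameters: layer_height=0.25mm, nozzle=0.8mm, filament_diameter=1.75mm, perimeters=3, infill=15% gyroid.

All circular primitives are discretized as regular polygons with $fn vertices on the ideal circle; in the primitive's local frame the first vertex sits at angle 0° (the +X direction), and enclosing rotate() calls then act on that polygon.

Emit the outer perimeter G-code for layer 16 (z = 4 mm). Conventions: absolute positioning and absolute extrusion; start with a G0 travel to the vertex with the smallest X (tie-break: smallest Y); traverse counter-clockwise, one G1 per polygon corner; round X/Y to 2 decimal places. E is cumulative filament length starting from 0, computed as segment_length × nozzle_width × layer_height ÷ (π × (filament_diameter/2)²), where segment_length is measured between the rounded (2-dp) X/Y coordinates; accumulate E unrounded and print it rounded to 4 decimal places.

At z = 4 mm: the cylinder: section is a regular 16-gon, circumradius r=2; the cylinder at (11.5, 5) is absent (z outside [7.5, 25.5]); the cube at (9, 4) does not reach this height (z outside [12, 25.5]); Merging all regions: only the r=2 cylinder is present, so the union is just that shape — 1 connected region; the cylinder at (13.5, -1.5) does not reach this height (z outside [18, 39.5]); Subtracting the remaining from the first: none of the subtracted shapes is present at this height, so that combined region is unchanged — 1 connected region. The outline is a single polygon with 16 vertices. Extrusion per mm of travel: 0.8 × 0.25 / (π × 0.875²) = 0.083150. Accumulating E over each segment gives final E = 1.0385.

G0 X-2.00 Y0.00 Z4.00
G1 X-1.85 Y-0.77 E0.0652
G1 X-1.41 Y-1.41 E0.1298
G1 X-0.77 Y-1.85 E0.1944
G1 X0.00 Y-2.00 E0.2596
G1 X0.77 Y-1.85 E0.3248
G1 X1.41 Y-1.41 E0.3894
G1 X1.85 Y-0.77 E0.4540
G1 X2.00 Y0.00 E0.5192
G1 X1.85 Y0.77 E0.5845
G1 X1.41 Y1.41 E0.6490
G1 X0.77 Y1.85 E0.7136
G1 X0.00 Y2.00 E0.7789
G1 X-0.77 Y1.85 E0.8441
G1 X-1.41 Y1.41 E0.9087
G1 X-1.85 Y0.77 E0.9732
G1 X-2.00 Y0.00 E1.0385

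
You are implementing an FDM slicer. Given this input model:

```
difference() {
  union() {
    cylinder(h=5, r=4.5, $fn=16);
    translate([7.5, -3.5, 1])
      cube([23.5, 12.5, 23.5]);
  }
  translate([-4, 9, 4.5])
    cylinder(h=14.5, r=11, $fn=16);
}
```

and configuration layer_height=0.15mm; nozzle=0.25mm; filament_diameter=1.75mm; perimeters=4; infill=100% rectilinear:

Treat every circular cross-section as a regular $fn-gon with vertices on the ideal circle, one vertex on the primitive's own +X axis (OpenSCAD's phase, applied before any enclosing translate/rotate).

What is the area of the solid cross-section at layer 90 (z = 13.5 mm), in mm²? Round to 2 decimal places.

293.75 mm²

At z = 13.5 mm: the cylinder does not reach this height (z outside [0, 5]); the cube at (7.5, -3.5) (footprint 23.5×12.5) is included at this height (area 293.75 mm²); Taking the union: only the 23.5×12.5 cube at (7.5, -3.5) is present, so the union is just that shape — area = 293.75 mm²; the r=11 cylinder at (-4, 9) contributes a regular 16-gon of circumradius 11 (area = (16/2)·11.000²·sin(360°/16) = 370.44 mm²); Taking the first minus the rest: starting from the result so far (293.75 mm²), the r=11 cylinder at (-4, 9) misses the remaining region (no effect) — area = 293.75 mm². Overall, the cross-section is a single solid region. Net area = 293.75 mm².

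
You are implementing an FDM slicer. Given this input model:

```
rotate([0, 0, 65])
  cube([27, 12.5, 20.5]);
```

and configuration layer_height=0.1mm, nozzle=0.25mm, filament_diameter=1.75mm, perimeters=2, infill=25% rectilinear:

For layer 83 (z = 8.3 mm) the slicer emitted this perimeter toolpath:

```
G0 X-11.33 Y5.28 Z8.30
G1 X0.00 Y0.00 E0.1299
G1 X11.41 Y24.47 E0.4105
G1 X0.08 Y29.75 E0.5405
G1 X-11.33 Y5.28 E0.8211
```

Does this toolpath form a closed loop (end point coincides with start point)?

Start point (G0): (-11.33, 5.28). End point (last G1): the path returns to the start — closed.

yes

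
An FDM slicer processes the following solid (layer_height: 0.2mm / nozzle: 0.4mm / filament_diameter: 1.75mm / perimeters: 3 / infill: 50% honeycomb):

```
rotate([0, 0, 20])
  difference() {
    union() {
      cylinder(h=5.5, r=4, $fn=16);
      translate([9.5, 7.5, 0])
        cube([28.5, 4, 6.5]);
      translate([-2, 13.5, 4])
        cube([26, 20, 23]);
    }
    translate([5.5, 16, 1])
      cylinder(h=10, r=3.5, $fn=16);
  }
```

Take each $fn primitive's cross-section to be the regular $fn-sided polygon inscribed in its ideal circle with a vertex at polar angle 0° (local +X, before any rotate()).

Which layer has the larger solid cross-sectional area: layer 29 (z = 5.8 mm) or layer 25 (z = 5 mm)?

Layer 29 (z = 5.8): the cylinder does not reach this height (z outside [0, 5.5]); the cube at (9.5, 7.5) is present — its section is the full 28.5×4 rectangle (area 114.00 mm²); the cube at (-2, 13.5) (footprint 26×20) is included at this height (area 520.00 mm²); Combining (union): the 2 present regions are separate (no shared area or edge), so areas and boundary lengths simply add and each stays a separate island — area = 634.00 mm²; the r=3.5 cylinder at (5.5, 16) contributes a regular 16-gon of circumradius 3.5 (area = (16/2)·3.500²·sin(360°/16) = 37.50 mm²); Subtracting the remaining from the first: starting from that combined region (634.00 mm²), the r=3.5 cylinder at (5.5, 16) partially overlaps it — only the 34.38 mm² overlap (of its 37.50 mm²) is removed, clipping the outline — area = 599.62 mm²; (rotated 20° about Z; rotation is an isometry so areas/perimeters/island counts are preserved). So its area = 599.62 mm². Layer 25 (z = 5): the r=4 cylinder gives a regular 16-gon of circumradius 4 (constant along its height) (area = (16/2)·4.000²·sin(360°/16) = 48.98 mm²); the 28.5×4 cube at (9.5, 7.5) contributes its full rectangle (area 114.00 mm²); the cube at (-2, 13.5) is present — its section is the full 26×20 rectangle (area 520.00 mm²); Merging all regions: the 3 present regions are separate (no shared area or edge), so areas and boundary lengths simply add and each stays a separate island — area = 682.98 mm²; the r=3.5 cylinder at (5.5, 16) gives a regular 16-gon of circumradius 3.5 (constant along its height) (area = (16/2)·3.500²·sin(360°/16) = 37.50 mm²); Taking the first minus the rest: starting from that combined region (682.98 mm²), the r=3.5 cylinder at (5.5, 16) partially overlaps it — only the 34.38 mm² overlap (of its 37.50 mm²) is removed, clipping the outline — area = 648.61 mm²; (whole slice rotated 20° about Z — lengths, areas and connectivity unchanged). So its area = 648.61 mm². Layer 25 is larger (648.61 vs 599.62 mm²).

layer 25 (z = 5 mm)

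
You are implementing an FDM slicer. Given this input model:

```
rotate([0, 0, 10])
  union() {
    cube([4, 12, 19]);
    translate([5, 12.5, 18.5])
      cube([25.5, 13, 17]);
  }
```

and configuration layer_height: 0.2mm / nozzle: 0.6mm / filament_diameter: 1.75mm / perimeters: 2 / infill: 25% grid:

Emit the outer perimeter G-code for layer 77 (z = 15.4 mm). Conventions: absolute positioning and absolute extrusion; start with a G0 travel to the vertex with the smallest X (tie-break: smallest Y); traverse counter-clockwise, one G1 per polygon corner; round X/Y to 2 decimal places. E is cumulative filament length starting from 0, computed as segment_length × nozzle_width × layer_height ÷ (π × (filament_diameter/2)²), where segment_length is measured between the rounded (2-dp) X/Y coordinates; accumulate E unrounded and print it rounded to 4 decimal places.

At z = 15.4 mm: the cube (footprint 4×12) is included at this height; the cube at (5, 12.5) does not reach this height (z outside [18.5, 35.5]); Taking the union: only the 4×12 cube is present, so the union is just that shape — 1 connected region; (whole slice rotated 10° about Z — lengths, areas and connectivity unchanged). The outline is a single polygon with 4 vertices. Extrusion per mm of travel: 0.6 × 0.2 / (π × 0.875²) = 0.049890. Accumulating E over each segment gives final E = 1.5966.

G0 X-2.08 Y11.82 Z15.40
G1 X0.00 Y0.00 E0.5988
G1 X3.94 Y0.69 E0.7983
G1 X1.86 Y12.51 E1.3971
G1 X-2.08 Y11.82 E1.5966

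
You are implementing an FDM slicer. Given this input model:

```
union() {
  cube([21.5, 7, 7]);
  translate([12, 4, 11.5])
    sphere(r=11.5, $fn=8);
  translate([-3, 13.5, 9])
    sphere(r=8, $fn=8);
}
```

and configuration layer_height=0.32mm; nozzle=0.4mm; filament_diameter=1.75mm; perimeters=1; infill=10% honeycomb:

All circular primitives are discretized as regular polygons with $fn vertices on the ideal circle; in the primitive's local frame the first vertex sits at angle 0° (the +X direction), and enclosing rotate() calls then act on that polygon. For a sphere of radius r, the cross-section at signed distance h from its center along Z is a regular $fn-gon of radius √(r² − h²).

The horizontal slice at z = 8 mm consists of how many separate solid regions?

At z = 8 mm: the cube does not reach this height (z outside [0, 7]); the sphere at (12, 4): section is a regular 8-gon, circumradius = √(r²−h²) = √(11.5²−3.5²) = 10.954; the sphere at (-3, 13.5): section is a regular 8-gon, circumradius = √(r²−h²) = √(8²−1²) = 7.937; Merging all regions: the 2 present regions are separate (no shared area or edge), so areas and boundary lengths simply add and each stays a separate island — 2 connected regions. The result has 2 disconnected regions.

2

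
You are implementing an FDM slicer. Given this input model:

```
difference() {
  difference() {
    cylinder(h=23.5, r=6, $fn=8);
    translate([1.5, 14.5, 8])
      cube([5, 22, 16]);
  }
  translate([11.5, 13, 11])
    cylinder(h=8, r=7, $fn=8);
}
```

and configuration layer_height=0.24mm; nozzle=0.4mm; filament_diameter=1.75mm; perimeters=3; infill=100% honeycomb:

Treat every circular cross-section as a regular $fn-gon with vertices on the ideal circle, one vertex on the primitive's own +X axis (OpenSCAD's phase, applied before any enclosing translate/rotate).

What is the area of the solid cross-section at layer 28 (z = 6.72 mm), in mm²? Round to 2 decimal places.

101.82 mm²

At z = 6.72 mm: the r=6 cylinder contributes a regular 8-gon of circumradius 6 (area = (8/2)·6.000²·sin(360°/8) = 101.82 mm²); the cube at (1.5, 14.5) is absent (z outside [8, 24]); Subtracting the remaining from the first: none of the subtracted shapes is present at this height, so the r=6 cylinder is unchanged — area = 101.82 mm²; the cylinder at (11.5, 13) does not reach this height (z outside [11, 19]); Taking the first minus the rest: none of the subtracted shapes is present at this height, so that combined region is unchanged — area = 101.82 mm². Overall, the cross-section is a single solid region. Net area = 101.82 mm².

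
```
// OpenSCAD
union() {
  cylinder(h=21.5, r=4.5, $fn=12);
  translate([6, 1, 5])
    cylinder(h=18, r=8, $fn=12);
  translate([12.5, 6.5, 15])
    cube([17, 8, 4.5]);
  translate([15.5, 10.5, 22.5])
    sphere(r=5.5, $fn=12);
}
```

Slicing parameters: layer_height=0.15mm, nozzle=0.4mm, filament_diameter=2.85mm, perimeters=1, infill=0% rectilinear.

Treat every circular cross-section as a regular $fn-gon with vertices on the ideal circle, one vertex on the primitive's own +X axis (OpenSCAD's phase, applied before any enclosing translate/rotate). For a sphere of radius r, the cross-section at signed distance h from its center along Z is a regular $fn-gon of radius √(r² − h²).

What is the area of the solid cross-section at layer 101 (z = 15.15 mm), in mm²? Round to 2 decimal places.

At z = 15.15 mm: the r=4.5 cylinder gives a regular 12-gon of circumradius 4.5 (constant along its height) (area = (12/2)·4.500²·sin(360°/12) = 60.75 mm²); the cylinder at (6, 1): section is a regular 12-gon, circumradius r=8 (area = (12/2)·8.000²·sin(360°/12) = 192.00 mm²); the 17×8 cube at (12.5, 6.5) contributes its full rectangle (area 136.00 mm²); the sphere at (15.5, 10.5) does not reach this height (|z−center|=7.350 > r=5.5); Merging all regions: the regions partially overlap — summed areas 388.75 mm² minus the doubly-counted overlap 41.73 mm² gives 347.02 mm² — area = 347.02 mm². Overall, the cross-section has 2 separate islands. Net area = 347.02 mm².

347.02 mm²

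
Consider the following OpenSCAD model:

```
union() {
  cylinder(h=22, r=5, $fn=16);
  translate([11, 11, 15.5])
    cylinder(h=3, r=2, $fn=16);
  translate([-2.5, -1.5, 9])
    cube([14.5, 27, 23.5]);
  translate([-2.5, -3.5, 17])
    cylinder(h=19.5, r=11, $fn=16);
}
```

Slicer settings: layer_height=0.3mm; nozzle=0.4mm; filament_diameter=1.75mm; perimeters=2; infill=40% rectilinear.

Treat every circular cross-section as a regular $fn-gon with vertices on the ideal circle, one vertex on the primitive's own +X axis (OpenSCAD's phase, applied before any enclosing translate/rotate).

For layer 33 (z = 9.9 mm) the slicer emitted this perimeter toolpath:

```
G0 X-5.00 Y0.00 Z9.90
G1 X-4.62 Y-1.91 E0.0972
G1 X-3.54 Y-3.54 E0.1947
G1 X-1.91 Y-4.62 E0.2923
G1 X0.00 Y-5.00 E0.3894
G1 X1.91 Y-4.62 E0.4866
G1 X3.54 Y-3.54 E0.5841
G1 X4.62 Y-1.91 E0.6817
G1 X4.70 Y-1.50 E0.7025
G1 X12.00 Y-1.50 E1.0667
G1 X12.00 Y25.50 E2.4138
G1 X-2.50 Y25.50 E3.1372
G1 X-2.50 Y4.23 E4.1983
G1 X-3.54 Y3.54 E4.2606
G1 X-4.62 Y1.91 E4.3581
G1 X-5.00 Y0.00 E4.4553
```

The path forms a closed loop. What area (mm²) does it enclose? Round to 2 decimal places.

426.11 mm²

Apply the shoelace formula to the sequence of (X, Y) vertices; enclosed area = 426.11 mm².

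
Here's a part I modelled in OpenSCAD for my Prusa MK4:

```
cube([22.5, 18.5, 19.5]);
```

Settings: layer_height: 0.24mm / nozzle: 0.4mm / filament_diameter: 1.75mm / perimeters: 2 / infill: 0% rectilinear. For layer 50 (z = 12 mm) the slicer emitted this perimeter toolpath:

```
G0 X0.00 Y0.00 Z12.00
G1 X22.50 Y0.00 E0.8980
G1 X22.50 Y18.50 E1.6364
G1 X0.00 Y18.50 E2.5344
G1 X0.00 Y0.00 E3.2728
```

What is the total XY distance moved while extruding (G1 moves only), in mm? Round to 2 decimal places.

Sum the Euclidean lengths of each G1 segment: total = 82.00 mm.

82.00 mm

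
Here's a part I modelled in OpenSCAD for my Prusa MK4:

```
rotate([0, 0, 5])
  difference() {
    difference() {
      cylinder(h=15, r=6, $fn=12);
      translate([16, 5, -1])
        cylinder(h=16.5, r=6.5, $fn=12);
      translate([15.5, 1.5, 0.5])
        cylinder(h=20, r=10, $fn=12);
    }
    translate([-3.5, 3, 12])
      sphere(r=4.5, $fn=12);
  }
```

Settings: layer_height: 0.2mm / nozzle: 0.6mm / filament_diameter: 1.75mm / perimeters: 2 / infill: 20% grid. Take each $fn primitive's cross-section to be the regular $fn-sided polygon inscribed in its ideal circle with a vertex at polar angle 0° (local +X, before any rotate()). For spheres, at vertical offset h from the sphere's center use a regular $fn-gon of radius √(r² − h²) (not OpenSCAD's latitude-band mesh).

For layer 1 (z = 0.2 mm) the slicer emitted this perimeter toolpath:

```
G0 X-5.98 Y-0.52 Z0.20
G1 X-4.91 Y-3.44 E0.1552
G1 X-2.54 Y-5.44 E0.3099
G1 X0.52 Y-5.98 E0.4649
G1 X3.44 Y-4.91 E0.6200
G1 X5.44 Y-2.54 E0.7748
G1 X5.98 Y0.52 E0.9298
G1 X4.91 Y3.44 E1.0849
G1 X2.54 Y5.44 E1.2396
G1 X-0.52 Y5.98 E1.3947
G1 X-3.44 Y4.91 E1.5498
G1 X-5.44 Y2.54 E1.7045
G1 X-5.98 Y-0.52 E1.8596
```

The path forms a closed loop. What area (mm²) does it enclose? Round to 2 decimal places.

Apply the shoelace formula to the sequence of (X, Y) vertices; enclosed area = 108.02 mm².

108.02 mm²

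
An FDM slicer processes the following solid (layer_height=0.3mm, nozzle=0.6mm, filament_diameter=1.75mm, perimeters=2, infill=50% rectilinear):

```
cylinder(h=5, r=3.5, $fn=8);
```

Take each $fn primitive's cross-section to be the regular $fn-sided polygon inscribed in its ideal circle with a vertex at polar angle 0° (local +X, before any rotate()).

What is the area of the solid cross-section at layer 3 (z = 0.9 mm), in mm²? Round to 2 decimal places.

At z = 0.9 mm: the r=3.5 cylinder gives a regular 8-gon of circumradius 3.5 (constant along its height) (area = (8/2)·3.500²·sin(360°/8) = 34.65 mm²). Overall, the cross-section is a single solid region. Net area = 34.65 mm².

34.65 mm²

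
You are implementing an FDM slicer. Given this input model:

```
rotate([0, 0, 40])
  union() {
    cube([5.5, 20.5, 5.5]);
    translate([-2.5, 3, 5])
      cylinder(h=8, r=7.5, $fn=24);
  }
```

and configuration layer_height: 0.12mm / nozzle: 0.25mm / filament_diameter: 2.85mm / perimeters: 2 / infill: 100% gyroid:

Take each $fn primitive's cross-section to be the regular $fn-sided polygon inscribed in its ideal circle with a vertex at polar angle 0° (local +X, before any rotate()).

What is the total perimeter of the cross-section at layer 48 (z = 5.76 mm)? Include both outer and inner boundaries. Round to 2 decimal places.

At z = 5.76 mm: the cube is not intersected at this z (z outside [0, 5.5]); the cylinder at (-2.5, 3): section is a regular 24-gon, circumradius r=7.5 (perimeter = 2·24·7.500·sin(180°/24) = 46.99 mm); Taking the union: only the r=7.5 cylinder at (-2.5, 3) is present, so the union is just that shape — boundary = 46.99 mm; (whole slice rotated 40° about Z — lengths, areas and connectivity unchanged). Overall, the cross-section is a single solid region. Total boundary length (outer) = 46.99 mm.

46.99 mm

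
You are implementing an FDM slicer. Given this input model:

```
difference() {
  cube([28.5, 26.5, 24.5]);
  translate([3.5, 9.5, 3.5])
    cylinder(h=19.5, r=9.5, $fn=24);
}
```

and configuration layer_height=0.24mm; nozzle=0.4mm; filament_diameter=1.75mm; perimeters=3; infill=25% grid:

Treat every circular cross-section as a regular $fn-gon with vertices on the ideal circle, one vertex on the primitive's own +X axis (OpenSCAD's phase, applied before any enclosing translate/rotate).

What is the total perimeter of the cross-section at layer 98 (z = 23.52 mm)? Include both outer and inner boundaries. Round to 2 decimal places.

110.00 mm

At z = 23.52 mm: the cube is present — its section is the full 28.5×26.5 rectangle (perimeter 110.00 mm); the cylinder at (3.5, 9.5) is absent (z outside [3.5, 23]); Taking the first minus the rest: none of the subtracted shapes is present at this height, so the 28.5×26.5 cube is unchanged — boundary = 110.00 mm. Overall, the cross-section is a single solid region. Total boundary length (outer) = 110.00 mm.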